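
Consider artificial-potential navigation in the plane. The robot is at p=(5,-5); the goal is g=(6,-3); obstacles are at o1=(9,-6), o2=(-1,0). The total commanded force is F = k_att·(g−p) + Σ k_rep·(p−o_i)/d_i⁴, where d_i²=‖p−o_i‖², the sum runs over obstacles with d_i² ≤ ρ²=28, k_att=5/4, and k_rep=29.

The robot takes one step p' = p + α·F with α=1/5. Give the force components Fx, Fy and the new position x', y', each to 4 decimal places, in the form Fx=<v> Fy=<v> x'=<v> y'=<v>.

F_att = 5/4·(g−p) = 5/4·(1,2) = (1.2500,2.5000)
o1: d²=17 ≤ ρ²=28; F_rep = 29·(-4,1)/17² = (-0.4014,0.1003)
o2: d²=61 > ρ²=28 → inactive
F = F_att + ΣF_rep = (0.8486,2.6003)
p' = p + 1/5·F = (5.1697,-4.4799)

Fx=0.8486 Fy=2.6003 x'=5.1697 y'=-4.4799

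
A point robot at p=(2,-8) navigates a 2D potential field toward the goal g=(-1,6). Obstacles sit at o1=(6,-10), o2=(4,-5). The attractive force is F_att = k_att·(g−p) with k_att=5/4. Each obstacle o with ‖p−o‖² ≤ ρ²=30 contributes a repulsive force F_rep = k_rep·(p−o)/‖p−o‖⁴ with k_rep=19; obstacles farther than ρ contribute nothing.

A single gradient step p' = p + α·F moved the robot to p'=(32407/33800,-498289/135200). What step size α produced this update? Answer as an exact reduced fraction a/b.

F_att = 5/4·(g−p) = 5/4·(-3,14) = (-3.7500,17.5000)
o1: d²=20 ≤ ρ²=30; F_rep = 19·(-4,2)/20² = (-0.1900,0.0950)
o2: d²=13 ≤ ρ²=30; F_rep = 19·(-2,-3)/13² = (-0.2249,-0.3373)
F = F_att + ΣF_rep = (-4.1649,17.2577)
Δp = p'−p = (-1.0412,4.3144); α = Δx/Fx = (-35193/33800) / (-35193/8450) = 1/4
check: Δy/Fy = (583311/135200) / (583311/33800) = 1/4 ✓

α = 1/4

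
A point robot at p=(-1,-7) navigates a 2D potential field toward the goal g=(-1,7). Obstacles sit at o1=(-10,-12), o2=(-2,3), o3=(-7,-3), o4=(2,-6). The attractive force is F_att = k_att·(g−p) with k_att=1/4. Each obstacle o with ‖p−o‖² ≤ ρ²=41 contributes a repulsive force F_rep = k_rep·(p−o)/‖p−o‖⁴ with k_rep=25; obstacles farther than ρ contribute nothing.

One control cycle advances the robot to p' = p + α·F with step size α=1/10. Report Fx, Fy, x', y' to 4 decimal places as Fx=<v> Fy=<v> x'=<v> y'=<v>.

Fx=-0.7500 Fy=3.2500 x'=-1.0750 y'=-6.6750

F_att = 1/4·(g−p) = 1/4·(0,14) = (0.0000,3.5000)
o1: d²=106 > ρ²=41 → inactive
o2: d²=101 > ρ²=41 → inactive
o3: d²=52 > ρ²=41 → inactive
o4: d²=10 ≤ ρ²=41; F_rep = 25·(-3,-1)/10² = (-0.7500,-0.2500)
F = F_att + ΣF_rep = (-0.7500,3.2500)
p' = p + 1/10·F = (-1.0750,-6.6750)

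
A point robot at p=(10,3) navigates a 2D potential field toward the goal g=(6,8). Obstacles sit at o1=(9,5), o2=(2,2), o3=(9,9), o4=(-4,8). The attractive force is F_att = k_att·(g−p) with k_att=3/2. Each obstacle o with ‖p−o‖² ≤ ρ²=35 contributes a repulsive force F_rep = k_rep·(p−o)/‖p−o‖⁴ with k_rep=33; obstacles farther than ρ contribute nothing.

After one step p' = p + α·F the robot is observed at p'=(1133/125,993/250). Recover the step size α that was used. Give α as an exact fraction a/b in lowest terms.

α = 1/5

F_att = 3/2·(g−p) = 3/2·(-4,5) = (-6.0000,7.5000)
o1: d²=5 ≤ ρ²=35; F_rep = 33·(1,-2)/5² = (1.3200,-2.6400)
o2: d²=65 > ρ²=35 → inactive
o3: d²=37 > ρ²=35 → inactive
o4: d²=221 > ρ²=35 → inactive
F = F_att + ΣF_rep = (-4.6800,4.8600)
Δp = p'−p = (-0.9360,0.9720); α = Δx/Fx = (-117/125) / (-117/25) = 1/5
check: Δy/Fy = (243/250) / (243/50) = 1/5 ✓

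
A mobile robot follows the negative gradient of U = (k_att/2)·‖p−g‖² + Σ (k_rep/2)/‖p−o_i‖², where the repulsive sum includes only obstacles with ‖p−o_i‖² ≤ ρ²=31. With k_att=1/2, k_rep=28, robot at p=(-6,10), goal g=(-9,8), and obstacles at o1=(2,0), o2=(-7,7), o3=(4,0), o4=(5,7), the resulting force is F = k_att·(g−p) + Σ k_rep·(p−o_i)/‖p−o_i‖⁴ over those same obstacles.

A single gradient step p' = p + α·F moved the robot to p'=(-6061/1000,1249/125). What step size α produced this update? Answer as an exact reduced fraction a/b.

F_att = 1/2·(g−p) = 1/2·(-3,-2) = (-1.5000,-1.0000)
o1: d²=164 > ρ²=31 → inactive
o2: d²=10 ≤ ρ²=31; F_rep = 28·(1,3)/10² = (0.2800,0.8400)
o3: d²=200 > ρ²=31 → inactive
o4: d²=130 > ρ²=31 → inactive
F = F_att + ΣF_rep = (-1.2200,-0.1600)
Δp = p'−p = (-0.0610,-0.0080); α = Δx/Fx = (-61/1000) / (-61/50) = 1/20
check: Δy/Fy = (-1/125) / (-4/25) = 1/20 ✓

α = 1/20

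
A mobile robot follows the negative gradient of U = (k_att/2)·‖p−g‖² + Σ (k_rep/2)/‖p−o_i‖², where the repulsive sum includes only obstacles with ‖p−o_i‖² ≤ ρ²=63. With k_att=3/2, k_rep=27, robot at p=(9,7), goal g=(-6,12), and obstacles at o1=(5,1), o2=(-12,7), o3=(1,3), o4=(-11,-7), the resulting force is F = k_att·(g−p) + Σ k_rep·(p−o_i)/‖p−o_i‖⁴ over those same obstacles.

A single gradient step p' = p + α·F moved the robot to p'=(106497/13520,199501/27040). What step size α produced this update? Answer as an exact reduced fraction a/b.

α = 1/20

F_att = 3/2·(g−p) = 3/2·(-15,5) = (-22.5000,7.5000)
o1: d²=52 ≤ ρ²=63; F_rep = 27·(4,6)/52² = (0.0399,0.0599)
o2: d²=441 > ρ²=63 → inactive
o3: d²=80 > ρ²=63 → inactive
o4: d²=596 > ρ²=63 → inactive
F = F_att + ΣF_rep = (-22.4601,7.5599)
Δp = p'−p = (-1.1230,0.3780); α = Δx/Fx = (-15183/13520) / (-15183/676) = 1/20
check: Δy/Fy = (10221/27040) / (10221/1352) = 1/20 ✓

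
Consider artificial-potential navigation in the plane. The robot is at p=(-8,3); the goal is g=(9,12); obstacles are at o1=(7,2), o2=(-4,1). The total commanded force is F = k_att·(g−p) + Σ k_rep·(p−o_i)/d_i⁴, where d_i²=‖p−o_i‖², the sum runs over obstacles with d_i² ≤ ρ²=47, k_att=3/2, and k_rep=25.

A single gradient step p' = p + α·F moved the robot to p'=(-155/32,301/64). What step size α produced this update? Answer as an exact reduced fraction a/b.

α = 1/8

F_att = 3/2·(g−p) = 3/2·(17,9) = (25.5000,13.5000)
o1: d²=226 > ρ²=47 → inactive
o2: d²=20 ≤ ρ²=47; F_rep = 25·(-4,2)/20² = (-0.2500,0.1250)
F = F_att + ΣF_rep = (25.2500,13.6250)
Δp = p'−p = (3.1562,1.7031); α = Δx/Fx = (101/32) / (101/4) = 1/8
check: Δy/Fy = (109/64) / (109/8) = 1/8 ✓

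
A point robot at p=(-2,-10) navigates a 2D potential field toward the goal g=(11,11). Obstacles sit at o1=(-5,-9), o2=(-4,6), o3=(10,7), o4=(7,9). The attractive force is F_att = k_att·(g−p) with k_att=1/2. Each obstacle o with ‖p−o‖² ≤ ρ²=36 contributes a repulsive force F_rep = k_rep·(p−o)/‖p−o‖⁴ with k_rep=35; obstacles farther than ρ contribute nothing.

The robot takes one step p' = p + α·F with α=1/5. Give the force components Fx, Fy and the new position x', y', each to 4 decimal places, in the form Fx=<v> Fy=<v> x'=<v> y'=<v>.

F_att = 1/2·(g−p) = 1/2·(13,21) = (6.5000,10.5000)
o1: d²=10 ≤ ρ²=36; F_rep = 35·(3,-1)/10² = (1.0500,-0.3500)
o2: d²=260 > ρ²=36 → inactive
o3: d²=433 > ρ²=36 → inactive
o4: d²=442 > ρ²=36 → inactive
F = F_att + ΣF_rep = (7.5500,10.1500)
p' = p + 1/5·F = (-0.4900,-7.9700)

Fx=7.5500 Fy=10.1500 x'=-0.4900 y'=-7.9700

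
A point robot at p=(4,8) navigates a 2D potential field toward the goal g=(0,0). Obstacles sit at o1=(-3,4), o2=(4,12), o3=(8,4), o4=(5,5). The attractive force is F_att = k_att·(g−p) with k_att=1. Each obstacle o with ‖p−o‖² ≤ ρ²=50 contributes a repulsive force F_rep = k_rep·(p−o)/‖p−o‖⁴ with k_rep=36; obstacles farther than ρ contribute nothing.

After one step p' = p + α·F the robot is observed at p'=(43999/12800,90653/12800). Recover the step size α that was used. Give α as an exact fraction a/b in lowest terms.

F_att = 1·(g−p) = 1·(-4,-8) = (-4.0000,-8.0000)
o1: d²=65 > ρ²=50 → inactive
o2: d²=16 ≤ ρ²=50; F_rep = 36·(0,-4)/16² = (0.0000,-0.5625)
o3: d²=32 ≤ ρ²=50; F_rep = 36·(-4,4)/32² = (-0.1406,0.1406)
o4: d²=10 ≤ ρ²=50; F_rep = 36·(-1,3)/10² = (-0.3600,1.0800)
F = F_att + ΣF_rep = (-4.5006,-7.3419)
Δp = p'−p = (-0.5626,-0.9177); α = Δx/Fx = (-7201/12800) / (-7201/1600) = 1/8
check: Δy/Fy = (-11747/12800) / (-11747/1600) = 1/8 ✓

α = 1/8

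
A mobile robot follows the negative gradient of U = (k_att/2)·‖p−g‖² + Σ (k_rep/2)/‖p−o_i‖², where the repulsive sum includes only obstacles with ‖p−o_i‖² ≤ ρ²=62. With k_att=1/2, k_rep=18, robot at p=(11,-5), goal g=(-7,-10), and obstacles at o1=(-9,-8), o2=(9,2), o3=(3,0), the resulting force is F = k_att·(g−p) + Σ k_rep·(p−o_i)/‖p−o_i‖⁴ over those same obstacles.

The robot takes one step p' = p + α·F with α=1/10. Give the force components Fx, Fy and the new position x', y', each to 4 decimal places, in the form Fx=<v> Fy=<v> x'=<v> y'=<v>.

Fx=-8.9872 Fy=-2.5449 x'=10.1013 y'=-5.2545

F_att = 1/2·(g−p) = 1/2·(-18,-5) = (-9.0000,-2.5000)
o1: d²=409 > ρ²=62 → inactive
o2: d²=53 ≤ ρ²=62; F_rep = 18·(2,-7)/53² = (0.0128,-0.0449)
o3: d²=89 > ρ²=62 → inactive
F = F_att + ΣF_rep = (-8.9872,-2.5449)
p' = p + 1/10·F = (10.1013,-5.2545)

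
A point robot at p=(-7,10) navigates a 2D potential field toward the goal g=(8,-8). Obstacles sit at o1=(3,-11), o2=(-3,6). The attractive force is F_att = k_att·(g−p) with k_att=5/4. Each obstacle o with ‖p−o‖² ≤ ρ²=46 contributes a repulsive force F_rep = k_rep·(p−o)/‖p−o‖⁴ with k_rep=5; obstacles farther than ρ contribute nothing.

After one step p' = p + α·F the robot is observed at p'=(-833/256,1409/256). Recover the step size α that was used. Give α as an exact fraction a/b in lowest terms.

F_att = 5/4·(g−p) = 5/4·(15,-18) = (18.7500,-22.5000)
o1: d²=541 > ρ²=46 → inactive
o2: d²=32 ≤ ρ²=46; F_rep = 5·(-4,4)/32² = (-0.0195,0.0195)
F = F_att + ΣF_rep = (18.7305,-22.4805)
Δp = p'−p = (3.7461,-4.4961); α = Δx/Fx = (959/256) / (4795/256) = 1/5
check: Δy/Fy = (-1151/256) / (-5755/256) = 1/5 ✓

α = 1/5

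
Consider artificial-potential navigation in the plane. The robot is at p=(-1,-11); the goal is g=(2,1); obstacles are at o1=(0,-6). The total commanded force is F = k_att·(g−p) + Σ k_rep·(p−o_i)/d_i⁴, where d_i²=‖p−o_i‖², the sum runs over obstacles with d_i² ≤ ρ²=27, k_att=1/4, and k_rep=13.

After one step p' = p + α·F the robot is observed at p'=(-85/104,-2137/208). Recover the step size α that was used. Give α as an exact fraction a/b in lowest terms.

α = 1/4

F_att = 1/4·(g−p) = 1/4·(3,12) = (0.7500,3.0000)
o1: d²=26 ≤ ρ²=27; F_rep = 13·(-1,-5)/26² = (-0.0192,-0.0962)
F = F_att + ΣF_rep = (0.7308,2.9038)
Δp = p'−p = (0.1827,0.7260); α = Δx/Fx = (19/104) / (19/26) = 1/4
check: Δy/Fy = (151/208) / (151/52) = 1/4 ✓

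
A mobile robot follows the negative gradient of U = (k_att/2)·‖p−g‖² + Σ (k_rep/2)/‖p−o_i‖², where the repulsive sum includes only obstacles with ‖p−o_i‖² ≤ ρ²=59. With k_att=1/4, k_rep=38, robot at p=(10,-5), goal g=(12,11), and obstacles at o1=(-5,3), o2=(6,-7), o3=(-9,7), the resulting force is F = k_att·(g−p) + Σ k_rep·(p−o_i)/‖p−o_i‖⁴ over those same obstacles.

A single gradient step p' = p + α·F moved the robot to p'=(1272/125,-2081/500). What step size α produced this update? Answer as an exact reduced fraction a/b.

α = 1/5

F_att = 1/4·(g−p) = 1/4·(2,16) = (0.5000,4.0000)
o1: d²=289 > ρ²=59 → inactive
o2: d²=20 ≤ ρ²=59; F_rep = 38·(4,2)/20² = (0.3800,0.1900)
o3: d²=505 > ρ²=59 → inactive
F = F_att + ΣF_rep = (0.8800,4.1900)
Δp = p'−p = (0.1760,0.8380); α = Δx/Fx = (22/125) / (22/25) = 1/5
check: Δy/Fy = (419/500) / (419/100) = 1/5 ✓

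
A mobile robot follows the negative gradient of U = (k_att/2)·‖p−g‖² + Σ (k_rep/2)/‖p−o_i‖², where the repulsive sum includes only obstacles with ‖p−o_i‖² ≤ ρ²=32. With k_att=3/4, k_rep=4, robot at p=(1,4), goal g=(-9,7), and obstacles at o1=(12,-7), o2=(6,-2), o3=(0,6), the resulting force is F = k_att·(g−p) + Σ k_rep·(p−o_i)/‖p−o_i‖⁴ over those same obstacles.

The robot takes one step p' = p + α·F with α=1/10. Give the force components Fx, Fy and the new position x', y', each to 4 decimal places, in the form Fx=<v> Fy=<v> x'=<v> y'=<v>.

Fx=-7.3400 Fy=1.9300 x'=0.2660 y'=4.1930

F_att = 3/4·(g−p) = 3/4·(-10,3) = (-7.5000,2.2500)
o1: d²=242 > ρ²=32 → inactive
o2: d²=61 > ρ²=32 → inactive
o3: d²=5 ≤ ρ²=32; F_rep = 4·(1,-2)/5² = (0.1600,-0.3200)
F = F_att + ΣF_rep = (-7.3400,1.9300)
p' = p + 1/10·F = (0.2660,4.1930)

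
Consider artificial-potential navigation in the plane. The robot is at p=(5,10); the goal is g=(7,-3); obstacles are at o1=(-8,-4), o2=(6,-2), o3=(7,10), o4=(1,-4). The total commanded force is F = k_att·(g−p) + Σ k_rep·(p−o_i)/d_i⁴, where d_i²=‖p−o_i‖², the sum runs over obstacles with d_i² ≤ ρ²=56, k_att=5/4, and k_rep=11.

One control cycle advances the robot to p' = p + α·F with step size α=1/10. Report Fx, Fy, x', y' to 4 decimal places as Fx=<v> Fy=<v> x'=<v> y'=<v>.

F_att = 5/4·(g−p) = 5/4·(2,-13) = (2.5000,-16.2500)
o1: d²=365 > ρ²=56 → inactive
o2: d²=145 > ρ²=56 → inactive
o3: d²=4 ≤ ρ²=56; F_rep = 11·(-2,0)/4² = (-1.3750,0.0000)
o4: d²=212 > ρ²=56 → inactive
F = F_att + ΣF_rep = (1.1250,-16.2500)
p' = p + 1/10·F = (5.1125,8.3750)

Fx=1.1250 Fy=-16.2500 x'=5.1125 y'=8.3750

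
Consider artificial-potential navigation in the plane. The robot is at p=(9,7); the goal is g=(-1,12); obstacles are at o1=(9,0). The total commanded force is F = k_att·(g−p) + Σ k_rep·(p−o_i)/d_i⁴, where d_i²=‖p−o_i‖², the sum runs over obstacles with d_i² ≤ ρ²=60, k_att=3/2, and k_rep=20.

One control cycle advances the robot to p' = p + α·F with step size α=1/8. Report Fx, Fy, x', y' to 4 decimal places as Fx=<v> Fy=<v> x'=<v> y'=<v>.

F_att = 3/2·(g−p) = 3/2·(-10,5) = (-15.0000,7.5000)
o1: d²=49 ≤ ρ²=60; F_rep = 20·(0,7)/49² = (0.0000,0.0583)
F = F_att + ΣF_rep = (-15.0000,7.5583)
p' = p + 1/8·F = (7.1250,7.9448)

Fx=-15.0000 Fy=7.5583 x'=7.1250 y'=7.9448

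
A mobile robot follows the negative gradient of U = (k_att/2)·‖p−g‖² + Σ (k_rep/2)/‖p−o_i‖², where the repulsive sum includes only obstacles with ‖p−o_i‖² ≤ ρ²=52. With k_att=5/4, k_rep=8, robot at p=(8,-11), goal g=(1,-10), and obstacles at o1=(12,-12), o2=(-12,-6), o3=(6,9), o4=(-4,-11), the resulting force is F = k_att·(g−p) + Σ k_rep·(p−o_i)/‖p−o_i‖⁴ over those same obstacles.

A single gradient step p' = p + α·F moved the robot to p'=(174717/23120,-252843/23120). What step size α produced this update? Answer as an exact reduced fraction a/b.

α = 1/20

F_att = 5/4·(g−p) = 5/4·(-7,1) = (-8.7500,1.2500)
o1: d²=17 ≤ ρ²=52; F_rep = 8·(-4,1)/17² = (-0.1107,0.0277)
o2: d²=425 > ρ²=52 → inactive
o3: d²=404 > ρ²=52 → inactive
o4: d²=144 > ρ²=52 → inactive
F = F_att + ΣF_rep = (-8.8607,1.2777)
Δp = p'−p = (-0.4430,0.0639); α = Δx/Fx = (-10243/23120) / (-10243/1156) = 1/20
check: Δy/Fy = (1477/23120) / (1477/1156) = 1/20 ✓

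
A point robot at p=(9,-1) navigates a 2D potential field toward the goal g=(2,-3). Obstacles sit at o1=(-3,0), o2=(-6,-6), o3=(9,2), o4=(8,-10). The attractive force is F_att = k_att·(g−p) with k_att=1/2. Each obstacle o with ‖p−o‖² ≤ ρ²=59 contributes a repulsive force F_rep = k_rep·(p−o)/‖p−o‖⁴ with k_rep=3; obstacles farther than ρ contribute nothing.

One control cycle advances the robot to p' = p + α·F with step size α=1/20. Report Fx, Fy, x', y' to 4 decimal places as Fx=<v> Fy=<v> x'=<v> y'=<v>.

Fx=-3.5000 Fy=-1.1111 x'=8.8250 y'=-1.0556

F_att = 1/2·(g−p) = 1/2·(-7,-2) = (-3.5000,-1.0000)
o1: d²=145 > ρ²=59 → inactive
o2: d²=250 > ρ²=59 → inactive
o3: d²=9 ≤ ρ²=59; F_rep = 3·(0,-3)/9² = (0.0000,-0.1111)
o4: d²=82 > ρ²=59 → inactive
F = F_att + ΣF_rep = (-3.5000,-1.1111)
p' = p + 1/20·F = (8.8250,-1.0556)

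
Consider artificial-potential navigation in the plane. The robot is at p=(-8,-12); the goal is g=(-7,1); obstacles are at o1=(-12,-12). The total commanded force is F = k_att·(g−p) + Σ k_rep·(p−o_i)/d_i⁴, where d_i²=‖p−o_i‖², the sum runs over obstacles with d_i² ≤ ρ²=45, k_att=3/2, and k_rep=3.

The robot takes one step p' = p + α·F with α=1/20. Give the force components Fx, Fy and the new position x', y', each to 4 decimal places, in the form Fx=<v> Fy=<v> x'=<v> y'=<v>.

F_att = 3/2·(g−p) = 3/2·(1,13) = (1.5000,19.5000)
o1: d²=16 ≤ ρ²=45; F_rep = 3·(4,0)/16² = (0.0469,0.0000)
F = F_att + ΣF_rep = (1.5469,19.5000)
p' = p + 1/20·F = (-7.9227,-11.0250)

Fx=1.5469 Fy=19.5000 x'=-7.9227 y'=-11.0250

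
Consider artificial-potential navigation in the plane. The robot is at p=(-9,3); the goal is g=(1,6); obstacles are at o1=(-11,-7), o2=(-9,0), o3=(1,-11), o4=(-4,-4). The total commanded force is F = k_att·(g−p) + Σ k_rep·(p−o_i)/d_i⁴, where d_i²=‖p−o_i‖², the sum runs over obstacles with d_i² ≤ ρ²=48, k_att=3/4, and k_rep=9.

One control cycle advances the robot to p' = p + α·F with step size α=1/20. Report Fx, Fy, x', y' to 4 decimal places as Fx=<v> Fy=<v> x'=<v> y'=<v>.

F_att = 3/4·(g−p) = 3/4·(10,3) = (7.5000,2.2500)
o1: d²=104 > ρ²=48 → inactive
o2: d²=9 ≤ ρ²=48; F_rep = 9·(0,3)/9² = (0.0000,0.3333)
o3: d²=296 > ρ²=48 → inactive
o4: d²=74 > ρ²=48 → inactive
F = F_att + ΣF_rep = (7.5000,2.5833)
p' = p + 1/20·F = (-8.6250,3.1292)

Fx=7.5000 Fy=2.5833 x'=-8.6250 y'=3.1292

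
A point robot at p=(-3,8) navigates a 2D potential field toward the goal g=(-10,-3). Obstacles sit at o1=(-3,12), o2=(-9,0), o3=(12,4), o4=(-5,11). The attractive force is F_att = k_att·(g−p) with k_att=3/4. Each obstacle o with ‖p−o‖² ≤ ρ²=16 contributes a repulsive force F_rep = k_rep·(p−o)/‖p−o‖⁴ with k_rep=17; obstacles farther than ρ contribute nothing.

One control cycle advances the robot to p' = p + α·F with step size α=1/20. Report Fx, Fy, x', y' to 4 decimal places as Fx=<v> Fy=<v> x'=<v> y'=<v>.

F_att = 3/4·(g−p) = 3/4·(-7,-11) = (-5.2500,-8.2500)
o1: d²=16 ≤ ρ²=16; F_rep = 17·(0,-4)/16² = (0.0000,-0.2656)
o2: d²=100 > ρ²=16 → inactive
o3: d²=241 > ρ²=16 → inactive
o4: d²=13 ≤ ρ²=16; F_rep = 17·(2,-3)/13² = (0.2012,-0.3018)
F = F_att + ΣF_rep = (-5.0488,-8.8174)
p' = p + 1/20·F = (-3.2524,7.5591)

Fx=-5.0488 Fy=-8.8174 x'=-3.2524 y'=7.5591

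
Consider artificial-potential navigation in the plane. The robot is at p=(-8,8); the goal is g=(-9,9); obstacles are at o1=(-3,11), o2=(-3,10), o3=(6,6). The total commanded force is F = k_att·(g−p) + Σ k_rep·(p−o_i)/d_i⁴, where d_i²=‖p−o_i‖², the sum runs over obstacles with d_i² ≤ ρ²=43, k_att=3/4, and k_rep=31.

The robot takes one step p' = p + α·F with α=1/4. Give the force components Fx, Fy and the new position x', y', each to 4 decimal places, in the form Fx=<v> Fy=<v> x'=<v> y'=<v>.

F_att = 3/4·(g−p) = 3/4·(-1,1) = (-0.7500,0.7500)
o1: d²=34 ≤ ρ²=43; F_rep = 31·(-5,-3)/34² = (-0.1341,-0.0804)
o2: d²=29 ≤ ρ²=43; F_rep = 31·(-5,-2)/29² = (-0.1843,-0.0737)
o3: d²=200 > ρ²=43 → inactive
F = F_att + ΣF_rep = (-1.0684,0.5958)
p' = p + 1/4·F = (-8.2671,8.1490)

Fx=-1.0684 Fy=0.5958 x'=-8.2671 y'=8.1490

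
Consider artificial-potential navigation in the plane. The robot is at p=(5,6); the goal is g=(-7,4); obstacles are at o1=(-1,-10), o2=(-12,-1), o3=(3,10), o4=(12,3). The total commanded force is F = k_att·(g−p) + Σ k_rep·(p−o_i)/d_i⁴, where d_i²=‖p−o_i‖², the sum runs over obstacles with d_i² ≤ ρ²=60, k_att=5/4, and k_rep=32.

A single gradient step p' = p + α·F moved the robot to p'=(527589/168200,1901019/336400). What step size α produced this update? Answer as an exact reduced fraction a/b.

F_att = 5/4·(g−p) = 5/4·(-12,-2) = (-15.0000,-2.5000)
o1: d²=292 > ρ²=60 → inactive
o2: d²=338 > ρ²=60 → inactive
o3: d²=20 ≤ ρ²=60; F_rep = 32·(2,-4)/20² = (0.1600,-0.3200)
o4: d²=58 ≤ ρ²=60; F_rep = 32·(-7,3)/58² = (-0.0666,0.0285)
F = F_att + ΣF_rep = (-14.9066,-2.7915)
Δp = p'−p = (-1.8633,-0.3489); α = Δx/Fx = (-313411/168200) / (-313411/21025) = 1/8
check: Δy/Fy = (-117381/336400) / (-117381/42050) = 1/8 ✓

α = 1/8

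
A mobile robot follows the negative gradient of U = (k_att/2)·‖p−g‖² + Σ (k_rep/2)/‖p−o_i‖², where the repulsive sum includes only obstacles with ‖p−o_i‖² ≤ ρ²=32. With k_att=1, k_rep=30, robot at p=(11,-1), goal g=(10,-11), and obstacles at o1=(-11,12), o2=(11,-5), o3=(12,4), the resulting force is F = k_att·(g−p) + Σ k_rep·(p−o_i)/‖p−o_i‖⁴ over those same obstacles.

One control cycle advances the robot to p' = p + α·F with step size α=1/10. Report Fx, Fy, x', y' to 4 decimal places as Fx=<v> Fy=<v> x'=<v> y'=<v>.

F_att = 1·(g−p) = 1·(-1,-10) = (-1.0000,-10.0000)
o1: d²=653 > ρ²=32 → inactive
o2: d²=16 ≤ ρ²=32; F_rep = 30·(0,4)/16² = (0.0000,0.4688)
o3: d²=26 ≤ ρ²=32; F_rep = 30·(-1,-5)/26² = (-0.0444,-0.2219)
F = F_att + ΣF_rep = (-1.0444,-9.7531)
p' = p + 1/10·F = (10.8956,-1.9753)

Fx=-1.0444 Fy=-9.7531 x'=10.8956 y'=-1.9753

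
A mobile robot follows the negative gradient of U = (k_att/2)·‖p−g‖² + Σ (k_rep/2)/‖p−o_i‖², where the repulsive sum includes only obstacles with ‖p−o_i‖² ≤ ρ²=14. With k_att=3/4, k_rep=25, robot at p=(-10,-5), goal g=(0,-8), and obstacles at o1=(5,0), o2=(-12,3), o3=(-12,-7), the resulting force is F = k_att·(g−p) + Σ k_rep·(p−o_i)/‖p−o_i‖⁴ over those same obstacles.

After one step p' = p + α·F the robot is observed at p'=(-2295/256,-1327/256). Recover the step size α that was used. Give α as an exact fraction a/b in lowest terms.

F_att = 3/4·(g−p) = 3/4·(10,-3) = (7.5000,-2.2500)
o1: d²=250 > ρ²=14 → inactive
o2: d²=68 > ρ²=14 → inactive
o3: d²=8 ≤ ρ²=14; F_rep = 25·(2,2)/8² = (0.7812,0.7812)
F = F_att + ΣF_rep = (8.2812,-1.4688)
Δp = p'−p = (1.0352,-0.1836); α = Δx/Fx = (265/256) / (265/32) = 1/8
check: Δy/Fy = (-47/256) / (-47/32) = 1/8 ✓

α = 1/8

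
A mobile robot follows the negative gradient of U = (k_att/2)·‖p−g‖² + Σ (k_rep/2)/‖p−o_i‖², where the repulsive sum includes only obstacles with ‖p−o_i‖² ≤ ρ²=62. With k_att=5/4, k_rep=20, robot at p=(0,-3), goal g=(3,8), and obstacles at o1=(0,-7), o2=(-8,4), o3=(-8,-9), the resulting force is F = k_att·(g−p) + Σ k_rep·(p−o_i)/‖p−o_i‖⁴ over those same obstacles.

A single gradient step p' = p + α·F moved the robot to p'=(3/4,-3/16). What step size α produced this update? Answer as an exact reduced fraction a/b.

F_att = 5/4·(g−p) = 5/4·(3,11) = (3.7500,13.7500)
o1: d²=16 ≤ ρ²=62; F_rep = 20·(0,4)/16² = (0.0000,0.3125)
o2: d²=113 > ρ²=62 → inactive
o3: d²=100 > ρ²=62 → inactive
F = F_att + ΣF_rep = (3.7500,14.0625)
Δp = p'−p = (0.7500,2.8125); α = Δx/Fx = (3/4) / (15/4) = 1/5
check: Δy/Fy = (45/16) / (225/16) = 1/5 ✓

α = 1/5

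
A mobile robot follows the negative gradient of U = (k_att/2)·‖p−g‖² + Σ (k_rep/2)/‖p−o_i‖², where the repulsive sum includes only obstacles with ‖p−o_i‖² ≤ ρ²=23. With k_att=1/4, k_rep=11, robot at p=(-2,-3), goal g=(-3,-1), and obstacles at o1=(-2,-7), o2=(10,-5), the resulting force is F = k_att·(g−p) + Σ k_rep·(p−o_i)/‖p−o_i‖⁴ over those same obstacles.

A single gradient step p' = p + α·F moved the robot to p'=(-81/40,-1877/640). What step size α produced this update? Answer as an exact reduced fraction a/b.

α = 1/10

F_att = 1/4·(g−p) = 1/4·(-1,2) = (-0.2500,0.5000)
o1: d²=16 ≤ ρ²=23; F_rep = 11·(0,4)/16² = (0.0000,0.1719)
o2: d²=148 > ρ²=23 → inactive
F = F_att + ΣF_rep = (-0.2500,0.6719)
Δp = p'−p = (-0.0250,0.0672); α = Δx/Fx = (-1/40) / (-1/4) = 1/10
check: Δy/Fy = (43/640) / (43/64) = 1/10 ✓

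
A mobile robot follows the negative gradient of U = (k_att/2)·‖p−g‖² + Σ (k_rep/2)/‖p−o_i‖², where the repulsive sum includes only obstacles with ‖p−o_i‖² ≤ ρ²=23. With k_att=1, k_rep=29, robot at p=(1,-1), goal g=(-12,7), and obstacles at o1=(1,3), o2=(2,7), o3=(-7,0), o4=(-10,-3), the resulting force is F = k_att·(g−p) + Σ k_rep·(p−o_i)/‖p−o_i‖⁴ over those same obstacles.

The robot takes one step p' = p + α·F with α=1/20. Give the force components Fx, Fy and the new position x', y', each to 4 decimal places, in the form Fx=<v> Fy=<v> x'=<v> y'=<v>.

F_att = 1·(g−p) = 1·(-13,8) = (-13.0000,8.0000)
o1: d²=16 ≤ ρ²=23; F_rep = 29·(0,-4)/16² = (0.0000,-0.4531)
o2: d²=65 > ρ²=23 → inactive
o3: d²=65 > ρ²=23 → inactive
o4: d²=125 > ρ²=23 → inactive
F = F_att + ΣF_rep = (-13.0000,7.5469)
p' = p + 1/20·F = (0.3500,-0.6227)

Fx=-13.0000 Fy=7.5469 x'=0.3500 y'=-0.6227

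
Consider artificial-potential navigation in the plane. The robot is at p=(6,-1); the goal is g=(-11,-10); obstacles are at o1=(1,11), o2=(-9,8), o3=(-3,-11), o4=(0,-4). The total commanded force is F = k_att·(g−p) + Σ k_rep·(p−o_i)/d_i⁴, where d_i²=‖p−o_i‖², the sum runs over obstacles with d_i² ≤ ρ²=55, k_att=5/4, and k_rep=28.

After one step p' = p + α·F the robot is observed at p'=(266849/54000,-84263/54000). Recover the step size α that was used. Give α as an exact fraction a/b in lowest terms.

F_att = 5/4·(g−p) = 5/4·(-17,-9) = (-21.2500,-11.2500)
o1: d²=169 > ρ²=55 → inactive
o2: d²=306 > ρ²=55 → inactive
o3: d²=181 > ρ²=55 → inactive
o4: d²=45 ≤ ρ²=55; F_rep = 28·(6,3)/45² = (0.0830,0.0415)
F = F_att + ΣF_rep = (-21.1670,-11.2085)
Δp = p'−p = (-1.0584,-0.5604); α = Δx/Fx = (-57151/54000) / (-57151/2700) = 1/20
check: Δy/Fy = (-30263/54000) / (-30263/2700) = 1/20 ✓

α = 1/20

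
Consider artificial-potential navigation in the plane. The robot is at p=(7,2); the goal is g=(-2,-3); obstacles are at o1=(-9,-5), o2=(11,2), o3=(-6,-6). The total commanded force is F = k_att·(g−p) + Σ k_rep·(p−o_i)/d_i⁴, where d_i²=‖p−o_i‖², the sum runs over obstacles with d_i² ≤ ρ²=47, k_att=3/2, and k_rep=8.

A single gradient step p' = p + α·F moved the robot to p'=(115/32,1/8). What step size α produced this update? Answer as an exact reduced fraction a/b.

F_att = 3/2·(g−p) = 3/2·(-9,-5) = (-13.5000,-7.5000)
o1: d²=305 > ρ²=47 → inactive
o2: d²=16 ≤ ρ²=47; F_rep = 8·(-4,0)/16² = (-0.1250,0.0000)
o3: d²=233 > ρ²=47 → inactive
F = F_att + ΣF_rep = (-13.6250,-7.5000)
Δp = p'−p = (-3.4062,-1.8750); α = Δx/Fx = (-109/32) / (-109/8) = 1/4
check: Δy/Fy = (-15/8) / (-15/2) = 1/4 ✓

α = 1/4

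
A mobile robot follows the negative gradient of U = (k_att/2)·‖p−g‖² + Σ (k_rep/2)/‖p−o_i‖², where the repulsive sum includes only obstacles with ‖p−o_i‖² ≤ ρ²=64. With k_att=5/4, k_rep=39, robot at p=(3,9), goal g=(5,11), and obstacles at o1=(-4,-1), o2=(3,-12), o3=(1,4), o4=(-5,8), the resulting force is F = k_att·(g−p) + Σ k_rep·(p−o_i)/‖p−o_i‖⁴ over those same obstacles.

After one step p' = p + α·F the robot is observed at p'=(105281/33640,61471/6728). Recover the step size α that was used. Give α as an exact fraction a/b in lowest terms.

α = 1/20

F_att = 5/4·(g−p) = 5/4·(2,2) = (2.5000,2.5000)
o1: d²=149 > ρ²=64 → inactive
o2: d²=441 > ρ²=64 → inactive
o3: d²=29 ≤ ρ²=64; F_rep = 39·(2,5)/29² = (0.0927,0.2319)
o4: d²=65 > ρ²=64 → inactive
F = F_att + ΣF_rep = (2.5927,2.7319)
Δp = p'−p = (0.1296,0.1366); α = Δx/Fx = (4361/33640) / (4361/1682) = 1/20
check: Δy/Fy = (919/6728) / (4595/1682) = 1/20 ✓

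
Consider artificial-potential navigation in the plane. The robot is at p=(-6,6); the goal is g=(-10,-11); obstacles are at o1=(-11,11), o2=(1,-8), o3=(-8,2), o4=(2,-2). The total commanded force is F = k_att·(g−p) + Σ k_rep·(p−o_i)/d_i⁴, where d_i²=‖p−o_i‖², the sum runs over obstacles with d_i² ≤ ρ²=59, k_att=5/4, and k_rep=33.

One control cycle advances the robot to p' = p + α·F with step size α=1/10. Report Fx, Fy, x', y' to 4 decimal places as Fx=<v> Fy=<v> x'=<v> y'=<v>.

F_att = 5/4·(g−p) = 5/4·(-4,-17) = (-5.0000,-21.2500)
o1: d²=50 ≤ ρ²=59; F_rep = 33·(5,-5)/50² = (0.0660,-0.0660)
o2: d²=245 > ρ²=59 → inactive
o3: d²=20 ≤ ρ²=59; F_rep = 33·(2,4)/20² = (0.1650,0.3300)
o4: d²=128 > ρ²=59 → inactive
F = F_att + ΣF_rep = (-4.7690,-20.9860)
p' = p + 1/10·F = (-6.4769,3.9014)

Fx=-4.7690 Fy=-20.9860 x'=-6.4769 y'=3.9014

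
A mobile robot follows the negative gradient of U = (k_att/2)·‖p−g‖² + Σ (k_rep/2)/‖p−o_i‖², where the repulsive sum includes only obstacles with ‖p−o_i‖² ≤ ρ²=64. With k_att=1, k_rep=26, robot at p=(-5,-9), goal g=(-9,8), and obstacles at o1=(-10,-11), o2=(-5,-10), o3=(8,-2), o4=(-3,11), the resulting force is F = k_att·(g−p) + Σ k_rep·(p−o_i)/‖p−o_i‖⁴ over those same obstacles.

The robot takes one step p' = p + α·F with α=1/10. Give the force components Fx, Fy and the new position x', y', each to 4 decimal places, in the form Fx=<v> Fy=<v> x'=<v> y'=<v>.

Fx=-3.8454 Fy=43.0618 x'=-5.3845 y'=-4.6938

F_att = 1·(g−p) = 1·(-4,17) = (-4.0000,17.0000)
o1: d²=29 ≤ ρ²=64; F_rep = 26·(5,2)/29² = (0.1546,0.0618)
o2: d²=1 ≤ ρ²=64; F_rep = 26·(0,1)/1² = (0.0000,26.0000)
o3: d²=218 > ρ²=64 → inactive
o4: d²=404 > ρ²=64 → inactive
F = F_att + ΣF_rep = (-3.8454,43.0618)
p' = p + 1/10·F = (-5.3845,-4.6938)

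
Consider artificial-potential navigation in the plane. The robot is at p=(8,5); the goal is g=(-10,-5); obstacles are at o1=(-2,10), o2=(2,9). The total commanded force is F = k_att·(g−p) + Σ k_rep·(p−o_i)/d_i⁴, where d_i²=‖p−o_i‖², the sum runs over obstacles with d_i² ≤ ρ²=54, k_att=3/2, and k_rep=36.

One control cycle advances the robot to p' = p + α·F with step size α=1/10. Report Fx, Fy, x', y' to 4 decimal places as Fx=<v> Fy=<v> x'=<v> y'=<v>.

F_att = 3/2·(g−p) = 3/2·(-18,-10) = (-27.0000,-15.0000)
o1: d²=125 > ρ²=54 → inactive
o2: d²=52 ≤ ρ²=54; F_rep = 36·(6,-4)/52² = (0.0799,-0.0533)
F = F_att + ΣF_rep = (-26.9201,-15.0533)
p' = p + 1/10·F = (5.3080,3.4947)

Fx=-26.9201 Fy=-15.0533 x'=5.3080 y'=3.4947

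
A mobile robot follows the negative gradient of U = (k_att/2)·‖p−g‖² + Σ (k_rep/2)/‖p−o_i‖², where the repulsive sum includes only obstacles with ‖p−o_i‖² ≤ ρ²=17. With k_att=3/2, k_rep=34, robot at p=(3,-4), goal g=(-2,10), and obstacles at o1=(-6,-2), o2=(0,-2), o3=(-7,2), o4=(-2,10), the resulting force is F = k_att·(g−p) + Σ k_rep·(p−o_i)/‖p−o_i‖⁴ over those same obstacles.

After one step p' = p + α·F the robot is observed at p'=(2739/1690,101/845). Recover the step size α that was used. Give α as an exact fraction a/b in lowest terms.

F_att = 3/2·(g−p) = 3/2·(-5,14) = (-7.5000,21.0000)
o1: d²=85 > ρ²=17 → inactive
o2: d²=13 ≤ ρ²=17; F_rep = 34·(3,-2)/13² = (0.6036,-0.4024)
o3: d²=136 > ρ²=17 → inactive
o4: d²=221 > ρ²=17 → inactive
F = F_att + ΣF_rep = (-6.8964,20.5976)
Δp = p'−p = (-1.3793,4.1195); α = Δx/Fx = (-2331/1690) / (-2331/338) = 1/5
check: Δy/Fy = (3481/845) / (3481/169) = 1/5 ✓

α = 1/5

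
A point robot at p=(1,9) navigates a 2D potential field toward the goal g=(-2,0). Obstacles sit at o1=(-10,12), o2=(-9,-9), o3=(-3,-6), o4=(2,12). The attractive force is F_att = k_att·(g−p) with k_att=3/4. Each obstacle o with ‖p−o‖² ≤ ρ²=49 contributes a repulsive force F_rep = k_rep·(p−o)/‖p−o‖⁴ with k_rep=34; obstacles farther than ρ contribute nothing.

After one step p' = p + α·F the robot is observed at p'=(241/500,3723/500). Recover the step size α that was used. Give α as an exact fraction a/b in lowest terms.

α = 1/5

F_att = 3/4·(g−p) = 3/4·(-3,-9) = (-2.2500,-6.7500)
o1: d²=130 > ρ²=49 → inactive
o2: d²=424 > ρ²=49 → inactive
o3: d²=241 > ρ²=49 → inactive
o4: d²=10 ≤ ρ²=49; F_rep = 34·(-1,-3)/10² = (-0.3400,-1.0200)
F = F_att + ΣF_rep = (-2.5900,-7.7700)
Δp = p'−p = (-0.5180,-1.5540); α = Δx/Fx = (-259/500) / (-259/100) = 1/5
check: Δy/Fy = (-777/500) / (-777/100) = 1/5 ✓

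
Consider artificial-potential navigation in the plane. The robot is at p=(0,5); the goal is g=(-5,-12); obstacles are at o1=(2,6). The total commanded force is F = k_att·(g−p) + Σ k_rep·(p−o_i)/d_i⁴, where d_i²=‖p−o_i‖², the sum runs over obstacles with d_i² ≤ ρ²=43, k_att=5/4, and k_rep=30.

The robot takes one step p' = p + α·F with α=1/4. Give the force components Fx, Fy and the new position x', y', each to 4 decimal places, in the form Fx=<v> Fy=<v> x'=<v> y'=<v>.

F_att = 5/4·(g−p) = 5/4·(-5,-17) = (-6.2500,-21.2500)
o1: d²=5 ≤ ρ²=43; F_rep = 30·(-2,-1)/5² = (-2.4000,-1.2000)
F = F_att + ΣF_rep = (-8.6500,-22.4500)
p' = p + 1/4·F = (-2.1625,-0.6125)

Fx=-8.6500 Fy=-22.4500 x'=-2.1625 y'=-0.6125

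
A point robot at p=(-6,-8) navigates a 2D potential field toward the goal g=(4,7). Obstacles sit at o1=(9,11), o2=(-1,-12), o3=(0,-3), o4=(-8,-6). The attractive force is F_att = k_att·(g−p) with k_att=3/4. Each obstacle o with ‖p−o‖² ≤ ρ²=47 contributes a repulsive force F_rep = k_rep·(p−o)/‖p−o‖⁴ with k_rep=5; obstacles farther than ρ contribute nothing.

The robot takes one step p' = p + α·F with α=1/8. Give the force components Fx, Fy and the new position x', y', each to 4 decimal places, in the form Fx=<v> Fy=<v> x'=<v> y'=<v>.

Fx=7.6414 Fy=11.1056 x'=-5.0448 y'=-6.6118

F_att = 3/4·(g−p) = 3/4·(10,15) = (7.5000,11.2500)
o1: d²=586 > ρ²=47 → inactive
o2: d²=41 ≤ ρ²=47; F_rep = 5·(-5,4)/41² = (-0.0149,0.0119)
o3: d²=61 > ρ²=47 → inactive
o4: d²=8 ≤ ρ²=47; F_rep = 5·(2,-2)/8² = (0.1562,-0.1562)
F = F_att + ΣF_rep = (7.6414,11.1056)
p' = p + 1/8·F = (-5.0448,-6.6118)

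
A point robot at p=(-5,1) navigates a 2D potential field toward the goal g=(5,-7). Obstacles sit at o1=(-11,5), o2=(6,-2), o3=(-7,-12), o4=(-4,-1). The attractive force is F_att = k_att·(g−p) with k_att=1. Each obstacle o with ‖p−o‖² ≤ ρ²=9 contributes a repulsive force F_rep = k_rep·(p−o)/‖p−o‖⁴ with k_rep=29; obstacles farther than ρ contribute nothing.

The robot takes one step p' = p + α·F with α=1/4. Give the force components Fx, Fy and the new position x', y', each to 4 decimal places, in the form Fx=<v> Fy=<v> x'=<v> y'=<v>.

F_att = 1·(g−p) = 1·(10,-8) = (10.0000,-8.0000)
o1: d²=52 > ρ²=9 → inactive
o2: d²=130 > ρ²=9 → inactive
o3: d²=173 > ρ²=9 → inactive
o4: d²=5 ≤ ρ²=9; F_rep = 29·(-1,2)/5² = (-1.1600,2.3200)
F = F_att + ΣF_rep = (8.8400,-5.6800)
p' = p + 1/4·F = (-2.7900,-0.4200)

Fx=8.8400 Fy=-5.6800 x'=-2.7900 y'=-0.4200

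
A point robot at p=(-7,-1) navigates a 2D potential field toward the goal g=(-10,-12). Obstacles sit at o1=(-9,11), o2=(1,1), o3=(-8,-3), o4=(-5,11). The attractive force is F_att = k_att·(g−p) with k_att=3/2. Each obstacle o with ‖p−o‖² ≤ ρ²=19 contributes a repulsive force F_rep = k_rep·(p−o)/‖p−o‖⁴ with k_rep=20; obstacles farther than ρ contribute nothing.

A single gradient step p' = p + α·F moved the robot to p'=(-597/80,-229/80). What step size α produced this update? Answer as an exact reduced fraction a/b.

α = 1/8

F_att = 3/2·(g−p) = 3/2·(-3,-11) = (-4.5000,-16.5000)
o1: d²=148 > ρ²=19 → inactive
o2: d²=68 > ρ²=19 → inactive
o3: d²=5 ≤ ρ²=19; F_rep = 20·(1,2)/5² = (0.8000,1.6000)
o4: d²=148 > ρ²=19 → inactive
F = F_att + ΣF_rep = (-3.7000,-14.9000)
Δp = p'−p = (-0.4625,-1.8625); α = Δx/Fx = (-37/80) / (-37/10) = 1/8
check: Δy/Fy = (-149/80) / (-149/10) = 1/8 ✓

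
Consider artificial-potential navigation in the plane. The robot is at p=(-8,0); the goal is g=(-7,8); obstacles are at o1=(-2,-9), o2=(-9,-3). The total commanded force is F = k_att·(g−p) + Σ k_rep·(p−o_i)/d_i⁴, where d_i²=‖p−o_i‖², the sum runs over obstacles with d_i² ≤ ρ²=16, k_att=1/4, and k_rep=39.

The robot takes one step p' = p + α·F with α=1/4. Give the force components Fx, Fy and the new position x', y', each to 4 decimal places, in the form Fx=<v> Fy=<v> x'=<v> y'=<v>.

F_att = 1/4·(g−p) = 1/4·(1,8) = (0.2500,2.0000)
o1: d²=117 > ρ²=16 → inactive
o2: d²=10 ≤ ρ²=16; F_rep = 39·(1,3)/10² = (0.3900,1.1700)
F = F_att + ΣF_rep = (0.6400,3.1700)
p' = p + 1/4·F = (-7.8400,0.7925)

Fx=0.6400 Fy=3.1700 x'=-7.8400 y'=0.7925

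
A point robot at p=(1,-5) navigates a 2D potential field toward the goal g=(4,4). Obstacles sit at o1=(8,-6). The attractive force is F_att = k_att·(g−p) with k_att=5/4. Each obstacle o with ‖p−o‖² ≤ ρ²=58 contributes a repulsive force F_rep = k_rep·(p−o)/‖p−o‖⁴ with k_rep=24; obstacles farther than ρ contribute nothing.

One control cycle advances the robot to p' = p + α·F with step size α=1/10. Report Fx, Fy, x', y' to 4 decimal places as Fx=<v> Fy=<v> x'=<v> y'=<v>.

Fx=3.6828 Fy=11.2596 x'=1.3683 y'=-3.8740

F_att = 5/4·(g−p) = 5/4·(3,9) = (3.7500,11.2500)
o1: d²=50 ≤ ρ²=58; F_rep = 24·(-7,1)/50² = (-0.0672,0.0096)
F = F_att + ΣF_rep = (3.6828,11.2596)
p' = p + 1/10·F = (1.3683,-3.8740)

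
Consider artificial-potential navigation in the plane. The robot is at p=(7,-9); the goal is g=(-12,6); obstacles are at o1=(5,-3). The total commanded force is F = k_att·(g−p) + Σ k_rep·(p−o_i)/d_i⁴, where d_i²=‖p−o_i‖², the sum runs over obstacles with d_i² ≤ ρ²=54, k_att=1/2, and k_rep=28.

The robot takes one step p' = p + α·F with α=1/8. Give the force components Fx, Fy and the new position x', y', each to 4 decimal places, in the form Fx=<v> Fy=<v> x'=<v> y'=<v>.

Fx=-9.4650 Fy=7.3950 x'=5.8169 y'=-8.0756

F_att = 1/2·(g−p) = 1/2·(-19,15) = (-9.5000,7.5000)
o1: d²=40 ≤ ρ²=54; F_rep = 28·(2,-6)/40² = (0.0350,-0.1050)
F = F_att + ΣF_rep = (-9.4650,7.3950)
p' = p + 1/8·F = (5.8169,-8.0756)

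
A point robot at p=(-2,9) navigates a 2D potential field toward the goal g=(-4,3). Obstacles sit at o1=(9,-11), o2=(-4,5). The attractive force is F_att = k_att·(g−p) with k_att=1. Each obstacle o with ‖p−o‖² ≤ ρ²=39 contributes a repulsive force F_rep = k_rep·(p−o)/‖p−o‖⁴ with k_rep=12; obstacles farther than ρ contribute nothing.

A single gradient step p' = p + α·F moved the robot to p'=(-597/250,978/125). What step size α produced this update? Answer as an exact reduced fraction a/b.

α = 1/5

F_att = 1·(g−p) = 1·(-2,-6) = (-2.0000,-6.0000)
o1: d²=521 > ρ²=39 → inactive
o2: d²=20 ≤ ρ²=39; F_rep = 12·(2,4)/20² = (0.0600,0.1200)
F = F_att + ΣF_rep = (-1.9400,-5.8800)
Δp = p'−p = (-0.3880,-1.1760); α = Δx/Fx = (-97/250) / (-97/50) = 1/5
check: Δy/Fy = (-147/125) / (-147/25) = 1/5 ✓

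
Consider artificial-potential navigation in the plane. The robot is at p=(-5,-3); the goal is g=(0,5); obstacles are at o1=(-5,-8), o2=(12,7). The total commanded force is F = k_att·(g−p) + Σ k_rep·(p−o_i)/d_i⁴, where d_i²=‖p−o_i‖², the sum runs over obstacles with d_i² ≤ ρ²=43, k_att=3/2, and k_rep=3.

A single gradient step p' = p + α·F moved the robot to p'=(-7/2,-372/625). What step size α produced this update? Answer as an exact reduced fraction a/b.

α = 1/5

F_att = 3/2·(g−p) = 3/2·(5,8) = (7.5000,12.0000)
o1: d²=25 ≤ ρ²=43; F_rep = 3·(0,5)/25² = (0.0000,0.0240)
o2: d²=389 > ρ²=43 → inactive
F = F_att + ΣF_rep = (7.5000,12.0240)
Δp = p'−p = (1.5000,2.4048); α = Δx/Fx = (3/2) / (15/2) = 1/5
check: Δy/Fy = (1503/625) / (1503/125) = 1/5 ✓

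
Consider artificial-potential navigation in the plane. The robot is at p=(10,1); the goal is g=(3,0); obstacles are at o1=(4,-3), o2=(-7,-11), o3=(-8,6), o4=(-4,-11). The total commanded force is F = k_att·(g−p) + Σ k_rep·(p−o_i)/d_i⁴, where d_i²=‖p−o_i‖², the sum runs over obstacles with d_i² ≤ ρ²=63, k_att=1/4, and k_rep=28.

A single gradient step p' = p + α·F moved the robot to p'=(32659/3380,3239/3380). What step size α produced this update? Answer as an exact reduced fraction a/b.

F_att = 1/4·(g−p) = 1/4·(-7,-1) = (-1.7500,-0.2500)
o1: d²=52 ≤ ρ²=63; F_rep = 28·(6,4)/52² = (0.0621,0.0414)
o2: d²=433 > ρ²=63 → inactive
o3: d²=349 > ρ²=63 → inactive
o4: d²=340 > ρ²=63 → inactive
F = F_att + ΣF_rep = (-1.6879,-0.2086)
Δp = p'−p = (-0.3376,-0.0417); α = Δx/Fx = (-1141/3380) / (-1141/676) = 1/5
check: Δy/Fy = (-141/3380) / (-141/676) = 1/5 ✓

α = 1/5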